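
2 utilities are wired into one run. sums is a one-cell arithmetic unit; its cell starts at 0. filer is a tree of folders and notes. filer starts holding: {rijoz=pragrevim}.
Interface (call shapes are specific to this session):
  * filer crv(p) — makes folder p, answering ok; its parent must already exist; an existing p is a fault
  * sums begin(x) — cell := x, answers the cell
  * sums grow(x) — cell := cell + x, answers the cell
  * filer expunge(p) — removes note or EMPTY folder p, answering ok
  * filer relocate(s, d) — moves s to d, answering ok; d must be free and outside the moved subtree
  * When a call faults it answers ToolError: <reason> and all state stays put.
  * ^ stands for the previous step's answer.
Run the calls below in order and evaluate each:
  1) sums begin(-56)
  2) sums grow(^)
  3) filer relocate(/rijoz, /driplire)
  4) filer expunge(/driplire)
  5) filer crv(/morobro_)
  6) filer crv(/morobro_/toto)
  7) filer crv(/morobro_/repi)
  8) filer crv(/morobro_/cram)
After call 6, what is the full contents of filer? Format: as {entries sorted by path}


Answer: {morobro_/, morobro_/toto/}

Derivation:
~$ sums begin x→-56
= -56
~$ sums grow x→^
= -112
~$ filer relocate s→/rijoz d→/driplire
= ok
~$ filer expunge p→/driplire
= ok
~$ filer crv p→/morobro_
= ok
~$ filer crv p→/morobro_/toto
= ok
~$ filer crv p→/morobro_/repi
= ok
~$ filer crv p→/morobro_/cram
= ok


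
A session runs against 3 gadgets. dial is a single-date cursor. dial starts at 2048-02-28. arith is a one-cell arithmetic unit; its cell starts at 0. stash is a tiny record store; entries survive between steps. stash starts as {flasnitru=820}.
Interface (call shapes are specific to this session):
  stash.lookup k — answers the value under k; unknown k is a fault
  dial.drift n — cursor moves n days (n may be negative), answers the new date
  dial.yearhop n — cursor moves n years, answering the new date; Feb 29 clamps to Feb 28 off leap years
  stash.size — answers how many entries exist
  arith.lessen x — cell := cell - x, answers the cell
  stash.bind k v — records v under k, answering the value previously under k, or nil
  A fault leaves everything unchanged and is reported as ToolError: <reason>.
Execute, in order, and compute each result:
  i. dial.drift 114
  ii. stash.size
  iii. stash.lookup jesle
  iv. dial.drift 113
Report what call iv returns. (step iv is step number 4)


Answer: 2048-10-12

Derivation:
! dial.drift(n=114) -> 2048-06-21
! stash.size() -> 1
! stash.lookup(k=jesle) -> ToolError: no such key jesle
! dial.drift(n=113) -> 2048-10-12


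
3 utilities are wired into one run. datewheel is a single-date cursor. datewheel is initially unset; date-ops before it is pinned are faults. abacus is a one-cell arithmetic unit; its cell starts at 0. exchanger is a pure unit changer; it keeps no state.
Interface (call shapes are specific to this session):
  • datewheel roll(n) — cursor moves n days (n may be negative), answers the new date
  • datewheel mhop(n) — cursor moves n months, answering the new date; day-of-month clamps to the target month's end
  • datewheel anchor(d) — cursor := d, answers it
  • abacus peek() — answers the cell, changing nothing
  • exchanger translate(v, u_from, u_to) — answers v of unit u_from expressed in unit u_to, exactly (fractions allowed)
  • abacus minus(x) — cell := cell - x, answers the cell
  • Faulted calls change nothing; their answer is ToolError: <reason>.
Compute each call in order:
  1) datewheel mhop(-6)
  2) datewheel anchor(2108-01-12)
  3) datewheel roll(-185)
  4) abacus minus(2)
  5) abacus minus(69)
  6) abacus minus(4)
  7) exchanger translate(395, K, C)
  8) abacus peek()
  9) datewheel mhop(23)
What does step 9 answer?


Answer: 2109-06-11

Derivation:
>>> datewheel mhop -6
[out] ToolError: no date set
>>> datewheel anchor 2108-01-12
[out] 2108-01-12
>>> datewheel roll -185
[out] 2107-07-11
>>> abacus minus 2
[out] -2
>>> abacus minus 69
[out] -71
>>> abacus minus 4
[out] -75
>>> exchanger translate 395 K C
[out] 2437/20
>>> abacus peek
[out] -75
>>> datewheel mhop 23
[out] 2109-06-11


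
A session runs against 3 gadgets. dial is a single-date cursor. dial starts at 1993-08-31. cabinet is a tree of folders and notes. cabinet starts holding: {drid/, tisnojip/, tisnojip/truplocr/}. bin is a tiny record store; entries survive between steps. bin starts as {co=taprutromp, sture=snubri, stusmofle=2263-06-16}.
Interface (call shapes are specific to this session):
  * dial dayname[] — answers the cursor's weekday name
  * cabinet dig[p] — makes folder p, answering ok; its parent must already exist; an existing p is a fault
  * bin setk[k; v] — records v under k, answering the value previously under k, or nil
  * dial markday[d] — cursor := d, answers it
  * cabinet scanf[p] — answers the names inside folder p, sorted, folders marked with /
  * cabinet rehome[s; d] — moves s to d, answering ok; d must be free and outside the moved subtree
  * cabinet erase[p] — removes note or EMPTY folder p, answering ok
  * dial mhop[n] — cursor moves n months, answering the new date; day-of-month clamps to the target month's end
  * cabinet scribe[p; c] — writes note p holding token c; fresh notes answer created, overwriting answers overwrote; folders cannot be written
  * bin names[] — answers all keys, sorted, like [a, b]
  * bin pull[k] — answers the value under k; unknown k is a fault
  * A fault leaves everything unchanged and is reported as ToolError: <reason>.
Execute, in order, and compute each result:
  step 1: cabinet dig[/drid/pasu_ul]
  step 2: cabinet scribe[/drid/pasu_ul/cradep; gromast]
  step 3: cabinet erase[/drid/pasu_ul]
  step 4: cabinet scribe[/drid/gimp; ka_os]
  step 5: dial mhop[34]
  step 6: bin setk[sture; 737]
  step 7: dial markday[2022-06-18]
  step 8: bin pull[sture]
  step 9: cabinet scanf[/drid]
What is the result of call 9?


Answer: [gimp, pasu_ul/]

Derivation:
>> cabinet dig(/drid/pasu_ul)
<< ok
>> cabinet scribe(/drid/pasu_ul/cradep, gromast)
<< created
>> cabinet erase(/drid/pasu_ul)
<< ToolError: not empty
>> cabinet scribe(/drid/gimp, ka_os)
<< created
>> dial mhop(34)
<< 1996-06-30
>> bin setk(sture, 737)
<< snubri
>> dial markday(2022-06-18)
<< 2022-06-18
>> bin pull(sture)
<< 737
>> cabinet scanf(/drid)
<< [gimp, pasu_ul/]


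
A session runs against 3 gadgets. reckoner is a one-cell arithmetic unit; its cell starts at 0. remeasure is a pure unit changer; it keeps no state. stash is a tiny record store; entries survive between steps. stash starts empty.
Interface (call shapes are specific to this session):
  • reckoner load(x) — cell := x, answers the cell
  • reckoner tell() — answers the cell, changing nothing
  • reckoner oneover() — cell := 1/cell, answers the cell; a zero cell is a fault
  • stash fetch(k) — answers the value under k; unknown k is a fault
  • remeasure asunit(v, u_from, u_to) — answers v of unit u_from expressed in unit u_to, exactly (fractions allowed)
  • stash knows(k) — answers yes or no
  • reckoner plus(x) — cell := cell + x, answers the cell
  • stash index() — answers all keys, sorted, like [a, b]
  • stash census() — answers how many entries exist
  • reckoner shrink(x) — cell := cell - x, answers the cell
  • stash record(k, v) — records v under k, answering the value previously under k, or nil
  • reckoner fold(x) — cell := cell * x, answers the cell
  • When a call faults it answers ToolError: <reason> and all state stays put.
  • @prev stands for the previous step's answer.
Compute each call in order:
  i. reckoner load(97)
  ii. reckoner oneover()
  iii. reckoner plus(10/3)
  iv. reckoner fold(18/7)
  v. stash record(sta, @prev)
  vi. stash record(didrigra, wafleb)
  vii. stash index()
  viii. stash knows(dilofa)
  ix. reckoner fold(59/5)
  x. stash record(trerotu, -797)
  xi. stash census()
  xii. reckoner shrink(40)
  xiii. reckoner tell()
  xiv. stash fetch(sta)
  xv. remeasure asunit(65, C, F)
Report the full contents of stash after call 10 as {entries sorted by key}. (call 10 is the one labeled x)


% reckoner load(97) : 97
% reckoner oneover() : 1/97
% reckoner plus(10/3) : 973/291
% reckoner fold(18/7) : 834/97
% stash record(sta, @prev) : nil
% stash record(didrigra, wafleb) : nil
% stash index() : [didrigra, sta]
% stash knows(dilofa) : no
% reckoner fold(59/5) : 49206/485
% stash record(trerotu, -797) : nil
% stash census() : 3
% reckoner shrink(40) : 29806/485
% reckoner tell() : 29806/485
% stash fetch(sta) : 834/97
% remeasure asunit(65, C, F) : 149

Answer: {didrigra=wafleb, sta=834/97, trerotu=-797}


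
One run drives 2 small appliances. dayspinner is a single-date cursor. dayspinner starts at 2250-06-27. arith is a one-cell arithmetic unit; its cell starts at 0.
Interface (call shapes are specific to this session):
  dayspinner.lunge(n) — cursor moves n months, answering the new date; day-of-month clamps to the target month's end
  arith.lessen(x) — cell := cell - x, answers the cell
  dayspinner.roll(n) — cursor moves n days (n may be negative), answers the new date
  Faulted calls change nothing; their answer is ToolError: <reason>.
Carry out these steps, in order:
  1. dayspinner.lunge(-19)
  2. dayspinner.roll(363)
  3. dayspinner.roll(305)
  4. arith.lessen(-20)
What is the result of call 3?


Using dayspinner.lunge using n→-19, and see 2248-11-27.
Calling dayspinner.roll using n→363: 2249-11-25.
Then dayspinner.roll using n→305, and observe 2250-09-26.
I try arith.lessen using x→-20, and see 20.

Answer: 2250-09-26


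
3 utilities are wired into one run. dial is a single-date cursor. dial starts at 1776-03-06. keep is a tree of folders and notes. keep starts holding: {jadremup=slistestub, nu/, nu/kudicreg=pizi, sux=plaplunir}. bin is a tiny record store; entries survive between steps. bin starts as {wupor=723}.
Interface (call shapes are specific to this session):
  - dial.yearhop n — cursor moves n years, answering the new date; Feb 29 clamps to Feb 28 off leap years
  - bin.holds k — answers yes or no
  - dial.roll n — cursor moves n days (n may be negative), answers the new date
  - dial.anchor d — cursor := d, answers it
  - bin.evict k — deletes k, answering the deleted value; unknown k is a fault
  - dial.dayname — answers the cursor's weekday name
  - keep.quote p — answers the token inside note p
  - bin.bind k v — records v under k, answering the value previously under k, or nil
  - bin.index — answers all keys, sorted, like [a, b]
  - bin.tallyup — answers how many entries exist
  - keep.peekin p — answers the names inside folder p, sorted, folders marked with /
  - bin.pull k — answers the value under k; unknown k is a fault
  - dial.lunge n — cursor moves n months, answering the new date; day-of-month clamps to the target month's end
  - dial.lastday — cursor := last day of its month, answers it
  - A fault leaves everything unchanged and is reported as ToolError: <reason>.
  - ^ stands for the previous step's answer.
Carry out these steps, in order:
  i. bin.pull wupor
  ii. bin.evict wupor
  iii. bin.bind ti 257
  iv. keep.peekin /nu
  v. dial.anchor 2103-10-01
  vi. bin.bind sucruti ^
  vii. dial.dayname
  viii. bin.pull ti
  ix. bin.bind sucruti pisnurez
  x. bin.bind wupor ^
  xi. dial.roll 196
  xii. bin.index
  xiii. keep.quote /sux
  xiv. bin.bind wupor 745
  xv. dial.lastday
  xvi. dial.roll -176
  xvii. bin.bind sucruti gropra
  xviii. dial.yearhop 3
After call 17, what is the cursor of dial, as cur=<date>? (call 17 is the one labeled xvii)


Answer: cur=2103-11-06

Derivation:
→ bin.pull(k→wupor)
← 723
→ bin.evict(k→wupor)
← 723
→ bin.bind(k→ti, v→257)
← nil
→ keep.peekin(p→/nu)
← [kudicreg]
→ dial.anchor(d→2103-10-01)
← 2103-10-01
→ bin.bind(k→sucruti, v→^)
← nil
→ dial.dayname()
← Monday
→ bin.pull(k→ti)
← 257
→ bin.bind(k→sucruti, v→pisnurez)
← 2103-10-01
→ bin.bind(k→wupor, v→^)
← nil
→ dial.roll(n→196)
← 2104-04-14
→ bin.index()
← [sucruti, ti, wupor]
→ keep.quote(p→/sux)
← plaplunir
→ bin.bind(k→wupor, v→745)
← 2103-10-01
→ dial.lastday()
← 2104-04-30
→ dial.roll(n→-176)
← 2103-11-06
→ bin.bind(k→sucruti, v→gropra)
← pisnurez
→ dial.yearhop(n→3)
← 2106-11-06


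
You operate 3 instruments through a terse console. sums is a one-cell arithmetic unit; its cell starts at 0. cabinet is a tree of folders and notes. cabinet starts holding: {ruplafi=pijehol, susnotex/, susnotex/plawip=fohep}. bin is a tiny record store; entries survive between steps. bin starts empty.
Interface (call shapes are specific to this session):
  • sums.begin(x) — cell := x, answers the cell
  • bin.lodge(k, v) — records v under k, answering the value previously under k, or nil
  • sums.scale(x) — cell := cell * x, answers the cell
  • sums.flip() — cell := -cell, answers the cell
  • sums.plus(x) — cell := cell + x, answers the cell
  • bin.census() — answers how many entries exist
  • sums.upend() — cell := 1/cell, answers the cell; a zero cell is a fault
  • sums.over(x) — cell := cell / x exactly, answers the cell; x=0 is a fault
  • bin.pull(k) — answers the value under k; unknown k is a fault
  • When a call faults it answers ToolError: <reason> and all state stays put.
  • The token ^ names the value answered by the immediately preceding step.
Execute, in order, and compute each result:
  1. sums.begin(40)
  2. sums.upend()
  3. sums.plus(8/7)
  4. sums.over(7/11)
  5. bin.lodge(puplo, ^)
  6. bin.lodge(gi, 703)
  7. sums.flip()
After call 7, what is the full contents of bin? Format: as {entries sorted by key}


Answer: {gi=703, puplo=3597/1960}

Derivation:
% sums.begin(x='40') => 40
% sums.upend() => 1/40
% sums.plus(x='8/7') => 327/280
% sums.over(x='7/11') => 3597/1960
% bin.lodge(k='puplo', v='^') => nil
% bin.lodge(k='gi', v='703') => nil
% sums.flip() => -3597/1960


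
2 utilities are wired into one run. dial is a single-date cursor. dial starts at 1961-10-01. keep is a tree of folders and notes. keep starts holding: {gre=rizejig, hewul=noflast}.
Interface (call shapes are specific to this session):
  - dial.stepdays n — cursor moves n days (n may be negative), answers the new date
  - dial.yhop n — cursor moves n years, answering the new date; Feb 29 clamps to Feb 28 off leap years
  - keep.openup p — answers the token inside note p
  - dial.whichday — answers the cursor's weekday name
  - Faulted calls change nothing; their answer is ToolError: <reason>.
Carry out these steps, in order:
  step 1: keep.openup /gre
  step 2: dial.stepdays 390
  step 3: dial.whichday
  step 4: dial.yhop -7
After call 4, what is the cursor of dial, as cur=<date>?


Answer: cur=1955-10-26

Derivation:
Step: keep.openup[p: /gre]
Result: rizejig
Step: dial.stepdays[n: 390]
Result: 1962-10-26
Step: dial.whichday[]
Result: Friday
Step: dial.yhop[n: -7]
Result: 1955-10-26


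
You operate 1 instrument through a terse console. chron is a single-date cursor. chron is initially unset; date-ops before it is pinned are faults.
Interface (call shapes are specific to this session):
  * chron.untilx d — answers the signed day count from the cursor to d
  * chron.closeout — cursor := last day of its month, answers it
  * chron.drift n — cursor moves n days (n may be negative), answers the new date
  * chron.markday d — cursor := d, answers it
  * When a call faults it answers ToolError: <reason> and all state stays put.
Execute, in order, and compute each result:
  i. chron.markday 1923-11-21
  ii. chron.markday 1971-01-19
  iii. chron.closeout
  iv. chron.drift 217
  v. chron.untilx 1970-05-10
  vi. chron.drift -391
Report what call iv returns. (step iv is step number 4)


Answer: 1971-09-05

Derivation:
$ chron.markday d→1923-11-21
[out] 1923-11-21
$ chron.markday d→1971-01-19
[out] 1971-01-19
$ chron.closeout
[out] 1971-01-31
$ chron.drift n→217
[out] 1971-09-05
$ chron.untilx d→1970-05-10
[out] -483
$ chron.drift n→-391
[out] 1970-08-10


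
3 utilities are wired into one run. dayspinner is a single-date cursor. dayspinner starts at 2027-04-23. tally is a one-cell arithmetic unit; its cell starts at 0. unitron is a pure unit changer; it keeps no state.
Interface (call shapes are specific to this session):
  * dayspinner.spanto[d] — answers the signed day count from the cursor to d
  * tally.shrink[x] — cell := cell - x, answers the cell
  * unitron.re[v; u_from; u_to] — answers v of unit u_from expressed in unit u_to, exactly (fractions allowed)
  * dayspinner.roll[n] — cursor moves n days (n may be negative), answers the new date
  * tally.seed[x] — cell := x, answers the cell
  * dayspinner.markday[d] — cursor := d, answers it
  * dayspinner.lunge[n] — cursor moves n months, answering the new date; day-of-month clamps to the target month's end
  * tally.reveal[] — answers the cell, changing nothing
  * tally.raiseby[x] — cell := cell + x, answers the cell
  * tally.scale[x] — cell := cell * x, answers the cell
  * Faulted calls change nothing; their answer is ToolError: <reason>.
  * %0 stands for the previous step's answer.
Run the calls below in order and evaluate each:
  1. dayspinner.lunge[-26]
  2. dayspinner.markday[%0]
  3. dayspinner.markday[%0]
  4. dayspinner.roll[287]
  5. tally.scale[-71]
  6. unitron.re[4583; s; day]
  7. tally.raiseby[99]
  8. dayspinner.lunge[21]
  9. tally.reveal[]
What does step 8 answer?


Answer: 2027-09-07

Derivation:
Next I call dayspinner.lunge on n='-26', and see 2025-02-23.
Now I run dayspinner.markday on d='%0', giving 2025-02-23.
Calling dayspinner.markday on d='%0', — result: 2025-02-23.
I try dayspinner.roll on n='287', and observe 2025-12-07.
I run tally.scale on x='-71', which returns 0.
I try unitron.re on v='4583', u_from='s', u_to='day', and see 4583/86400.
I use tally.raiseby on x='99', and get 99.
Calling dayspinner.lunge on n='21', and see 2027-09-07.
Now I run tally.reveal, and observe 99.


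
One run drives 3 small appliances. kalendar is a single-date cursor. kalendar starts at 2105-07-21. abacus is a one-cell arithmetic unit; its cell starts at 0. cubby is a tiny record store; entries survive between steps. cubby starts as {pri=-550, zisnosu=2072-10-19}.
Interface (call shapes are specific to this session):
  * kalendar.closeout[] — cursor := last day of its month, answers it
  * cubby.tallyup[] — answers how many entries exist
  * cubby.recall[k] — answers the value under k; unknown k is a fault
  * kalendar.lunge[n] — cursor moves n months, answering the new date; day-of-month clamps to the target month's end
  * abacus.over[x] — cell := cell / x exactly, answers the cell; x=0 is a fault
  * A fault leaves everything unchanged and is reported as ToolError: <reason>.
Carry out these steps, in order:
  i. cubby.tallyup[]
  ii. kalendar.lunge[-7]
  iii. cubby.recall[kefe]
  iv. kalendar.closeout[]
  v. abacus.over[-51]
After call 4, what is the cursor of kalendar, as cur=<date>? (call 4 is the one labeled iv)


Answer: cur=2104-12-31

Derivation:
==> cubby.tallyup()
<== 2
==> kalendar.lunge(-7)
<== 2104-12-21
==> cubby.recall(kefe)
<== ToolError: no such key kefe
==> kalendar.closeout()
<== 2104-12-31
==> abacus.over(-51)
<== 0


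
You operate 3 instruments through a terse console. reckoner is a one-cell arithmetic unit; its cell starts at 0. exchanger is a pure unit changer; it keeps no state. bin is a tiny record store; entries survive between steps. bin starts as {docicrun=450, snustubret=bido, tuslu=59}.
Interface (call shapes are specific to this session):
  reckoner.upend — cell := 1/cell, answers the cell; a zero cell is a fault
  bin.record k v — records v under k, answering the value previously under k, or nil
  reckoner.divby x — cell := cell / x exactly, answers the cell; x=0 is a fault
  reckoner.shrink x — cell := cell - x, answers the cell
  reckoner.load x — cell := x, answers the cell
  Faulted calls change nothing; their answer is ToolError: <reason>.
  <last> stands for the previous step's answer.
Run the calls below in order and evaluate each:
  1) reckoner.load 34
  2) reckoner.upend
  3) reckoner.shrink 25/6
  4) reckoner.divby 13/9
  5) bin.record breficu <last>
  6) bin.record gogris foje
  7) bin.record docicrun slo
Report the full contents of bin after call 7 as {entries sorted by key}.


[in] load x='34'
  34
[in] upend
  1/34
[in] shrink x='25/6'
  -211/51
[in] divby x='13/9'
  -633/221
[in] record k='breficu' v='<last>'
  nil
[in] record k='gogris' v='foje'
  nil
[in] record k='docicrun' v='slo'
  450

Answer: {breficu=-633/221, docicrun=slo, gogris=foje, snustubret=bido, tuslu=59}


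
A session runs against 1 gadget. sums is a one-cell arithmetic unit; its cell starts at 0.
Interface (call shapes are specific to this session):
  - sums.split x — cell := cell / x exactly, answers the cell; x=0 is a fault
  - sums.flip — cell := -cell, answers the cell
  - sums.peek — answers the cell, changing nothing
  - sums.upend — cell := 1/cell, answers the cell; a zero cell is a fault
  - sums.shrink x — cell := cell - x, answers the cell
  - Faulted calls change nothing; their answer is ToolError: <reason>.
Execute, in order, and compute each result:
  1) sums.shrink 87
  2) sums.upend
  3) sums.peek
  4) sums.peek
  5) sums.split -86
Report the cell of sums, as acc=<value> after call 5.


Answer: acc=1/7482

Derivation:
-> sums.shrink(x='87')
<- -87
-> sums.upend()
<- -1/87
-> sums.peek()
<- -1/87
-> sums.peek()
<- -1/87
-> sums.split(x='-86')
<- 1/7482


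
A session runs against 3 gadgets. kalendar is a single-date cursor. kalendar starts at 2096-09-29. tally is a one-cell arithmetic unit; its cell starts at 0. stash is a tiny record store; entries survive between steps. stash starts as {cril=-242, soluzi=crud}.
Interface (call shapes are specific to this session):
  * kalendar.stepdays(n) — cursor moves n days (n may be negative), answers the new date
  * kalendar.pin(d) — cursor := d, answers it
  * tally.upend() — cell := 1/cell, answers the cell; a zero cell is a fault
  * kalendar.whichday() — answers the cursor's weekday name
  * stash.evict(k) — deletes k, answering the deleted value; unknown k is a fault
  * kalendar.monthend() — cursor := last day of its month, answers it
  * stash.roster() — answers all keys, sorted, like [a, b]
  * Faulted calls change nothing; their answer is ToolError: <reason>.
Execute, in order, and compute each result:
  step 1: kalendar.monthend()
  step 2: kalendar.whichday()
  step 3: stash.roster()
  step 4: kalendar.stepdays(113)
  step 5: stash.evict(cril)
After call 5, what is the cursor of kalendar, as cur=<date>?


Answer: cur=2097-01-21

Derivation:
==> kalendar.monthend()
<== 2096-09-30
==> kalendar.whichday()
<== Sunday
==> stash.roster()
<== [cril, soluzi]
==> kalendar.stepdays(n='113')
<== 2097-01-21
==> stash.evict(k='cril')
<== -242


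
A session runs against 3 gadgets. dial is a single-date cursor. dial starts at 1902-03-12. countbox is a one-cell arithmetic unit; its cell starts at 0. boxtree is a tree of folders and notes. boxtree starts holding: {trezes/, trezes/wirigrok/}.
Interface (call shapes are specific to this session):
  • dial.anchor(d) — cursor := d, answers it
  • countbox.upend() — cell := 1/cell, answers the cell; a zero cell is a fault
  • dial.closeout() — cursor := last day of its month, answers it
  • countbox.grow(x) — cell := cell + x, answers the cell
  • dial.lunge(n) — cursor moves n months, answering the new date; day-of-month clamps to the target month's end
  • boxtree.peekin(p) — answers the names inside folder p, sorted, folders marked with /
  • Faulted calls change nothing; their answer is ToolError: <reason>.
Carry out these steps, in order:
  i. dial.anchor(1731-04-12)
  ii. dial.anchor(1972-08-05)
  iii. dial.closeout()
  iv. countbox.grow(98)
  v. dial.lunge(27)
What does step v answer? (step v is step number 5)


Answer: 1974-11-30

Derivation:
I use dial.anchor using 1731-04-12, yielding 1731-04-12.
Calling dial.anchor using 1972-08-05, and observe 1972-08-05.
I use dial.closeout, which returns 1972-08-31.
Then countbox.grow using 98, giving 98.
Invoking dial.lunge using 27, and get 1974-11-30.


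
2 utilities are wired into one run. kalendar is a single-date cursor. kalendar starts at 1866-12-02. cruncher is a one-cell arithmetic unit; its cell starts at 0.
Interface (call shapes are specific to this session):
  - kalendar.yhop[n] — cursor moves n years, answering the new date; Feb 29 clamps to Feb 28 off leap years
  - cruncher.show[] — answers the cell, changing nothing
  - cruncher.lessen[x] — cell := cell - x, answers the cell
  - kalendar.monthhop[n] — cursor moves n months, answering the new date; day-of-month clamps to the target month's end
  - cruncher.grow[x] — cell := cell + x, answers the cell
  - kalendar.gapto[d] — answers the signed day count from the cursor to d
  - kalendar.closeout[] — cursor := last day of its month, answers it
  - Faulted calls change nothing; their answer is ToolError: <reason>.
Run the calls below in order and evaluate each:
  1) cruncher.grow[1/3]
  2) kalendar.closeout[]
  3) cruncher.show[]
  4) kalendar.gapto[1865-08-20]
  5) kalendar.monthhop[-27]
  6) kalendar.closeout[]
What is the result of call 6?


Step: cruncher.grow[x='1/3']
Result: 1/3
Step: kalendar.closeout[]
Result: 1866-12-31
Step: cruncher.show[]
Result: 1/3
Step: kalendar.gapto[d='1865-08-20']
Result: -498
Step: kalendar.monthhop[n='-27']
Result: 1864-09-30
Step: kalendar.closeout[]
Result: 1864-09-30

Answer: 1864-09-30


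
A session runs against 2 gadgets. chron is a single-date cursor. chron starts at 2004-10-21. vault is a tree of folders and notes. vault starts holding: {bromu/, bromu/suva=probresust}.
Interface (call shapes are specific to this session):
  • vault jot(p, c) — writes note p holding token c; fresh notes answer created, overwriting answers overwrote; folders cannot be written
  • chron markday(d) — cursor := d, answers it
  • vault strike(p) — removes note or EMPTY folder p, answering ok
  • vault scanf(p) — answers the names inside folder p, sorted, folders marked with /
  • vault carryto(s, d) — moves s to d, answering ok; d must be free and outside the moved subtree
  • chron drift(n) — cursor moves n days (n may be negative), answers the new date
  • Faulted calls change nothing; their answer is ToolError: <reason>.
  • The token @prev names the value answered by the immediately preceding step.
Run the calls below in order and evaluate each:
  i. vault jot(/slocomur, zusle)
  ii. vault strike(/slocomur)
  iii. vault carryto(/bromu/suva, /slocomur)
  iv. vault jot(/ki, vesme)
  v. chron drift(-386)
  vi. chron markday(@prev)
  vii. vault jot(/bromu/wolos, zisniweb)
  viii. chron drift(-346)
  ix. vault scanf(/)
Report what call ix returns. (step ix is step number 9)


·→ vault jot(p→/slocomur, c→zusle)
·← created
·→ vault strike(p→/slocomur)
·← ok
·→ vault carryto(s→/bromu/suva, d→/slocomur)
·← ok
·→ vault jot(p→/ki, c→vesme)
·← created
·→ chron drift(n→-386)
·← 2003-10-01
·→ chron markday(d→@prev)
·← 2003-10-01
·→ vault jot(p→/bromu/wolos, c→zisniweb)
·← created
·→ chron drift(n→-346)
·← 2002-10-20
·→ vault scanf(p→/)
·← [bromu/, ki, slocomur]

Answer: [bromu/, ki, slocomur]


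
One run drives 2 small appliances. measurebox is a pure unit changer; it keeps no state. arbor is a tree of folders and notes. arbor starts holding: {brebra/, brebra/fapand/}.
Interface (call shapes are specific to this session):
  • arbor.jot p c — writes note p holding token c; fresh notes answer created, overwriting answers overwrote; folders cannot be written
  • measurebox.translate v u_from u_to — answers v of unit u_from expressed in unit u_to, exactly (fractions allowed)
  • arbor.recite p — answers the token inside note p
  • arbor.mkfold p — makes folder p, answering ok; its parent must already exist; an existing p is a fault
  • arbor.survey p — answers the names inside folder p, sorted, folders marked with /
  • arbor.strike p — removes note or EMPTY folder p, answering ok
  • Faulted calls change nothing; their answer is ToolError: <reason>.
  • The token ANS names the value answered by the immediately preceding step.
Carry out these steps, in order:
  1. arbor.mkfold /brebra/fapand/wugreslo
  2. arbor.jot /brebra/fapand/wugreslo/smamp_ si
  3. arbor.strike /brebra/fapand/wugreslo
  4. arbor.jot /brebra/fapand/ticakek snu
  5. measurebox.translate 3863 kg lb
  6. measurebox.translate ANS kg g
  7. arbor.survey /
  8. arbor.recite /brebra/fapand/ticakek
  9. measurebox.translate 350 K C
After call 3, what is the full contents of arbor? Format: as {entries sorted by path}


Answer: {brebra/, brebra/fapand/, brebra/fapand/wugreslo/, brebra/fapand/wugreslo/smamp_=si}

Derivation:
==> arbor.mkfold(p=/brebra/fapand/wugreslo)
<== ok
==> arbor.jot(p=/brebra/fapand/wugreslo/smamp_, c=si)
<== created
==> arbor.strike(p=/brebra/fapand/wugreslo)
<== ToolError: not empty
==> arbor.jot(p=/brebra/fapand/ticakek, c=snu)
<== created
==> measurebox.translate(v=3863, u_from=kg, u_to=lb)
<== 386300000000/45359237
==> measurebox.translate(v=ANS, u_from=kg, u_to=g)
<== 386300000000000/45359237
==> arbor.survey(p=/)
<== [brebra/]
==> arbor.recite(p=/brebra/fapand/ticakek)
<== snu
==> measurebox.translate(v=350, u_from=K, u_to=C)
<== 1537/20


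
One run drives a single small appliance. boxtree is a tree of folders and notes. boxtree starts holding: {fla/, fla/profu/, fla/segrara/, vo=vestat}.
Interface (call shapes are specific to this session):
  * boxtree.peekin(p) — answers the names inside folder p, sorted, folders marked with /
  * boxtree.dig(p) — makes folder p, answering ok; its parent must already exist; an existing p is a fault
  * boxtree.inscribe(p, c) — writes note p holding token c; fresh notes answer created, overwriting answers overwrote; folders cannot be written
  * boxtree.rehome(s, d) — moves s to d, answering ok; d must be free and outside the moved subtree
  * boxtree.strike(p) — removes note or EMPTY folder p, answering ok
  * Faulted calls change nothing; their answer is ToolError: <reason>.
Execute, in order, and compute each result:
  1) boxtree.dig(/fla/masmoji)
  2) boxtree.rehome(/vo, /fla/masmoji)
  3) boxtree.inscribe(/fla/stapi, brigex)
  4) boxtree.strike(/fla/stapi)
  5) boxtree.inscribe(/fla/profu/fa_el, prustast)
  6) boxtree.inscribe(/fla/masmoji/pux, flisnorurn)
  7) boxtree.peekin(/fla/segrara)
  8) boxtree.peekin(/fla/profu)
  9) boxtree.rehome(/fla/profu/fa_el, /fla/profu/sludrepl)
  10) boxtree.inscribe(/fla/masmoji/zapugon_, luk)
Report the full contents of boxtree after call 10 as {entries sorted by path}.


$ boxtree.dig p='/fla/masmoji'
= ok
$ boxtree.rehome s='/vo' d='/fla/masmoji'
= ToolError: exists
$ boxtree.inscribe p='/fla/stapi' c='brigex'
= created
$ boxtree.strike p='/fla/stapi'
= ok
$ boxtree.inscribe p='/fla/profu/fa_el' c='prustast'
= created
$ boxtree.inscribe p='/fla/masmoji/pux' c='flisnorurn'
= created
$ boxtree.peekin p='/fla/segrara'
= []
$ boxtree.peekin p='/fla/profu'
= [fa_el]
$ boxtree.rehome s='/fla/profu/fa_el' d='/fla/profu/sludrepl'
= ok
$ boxtree.inscribe p='/fla/masmoji/zapugon_' c='luk'
= created

Answer: {fla/, fla/masmoji/, fla/masmoji/pux=flisnorurn, fla/masmoji/zapugon_=luk, fla/profu/, fla/profu/sludrepl=prustast, fla/segrara/, vo=vestat}


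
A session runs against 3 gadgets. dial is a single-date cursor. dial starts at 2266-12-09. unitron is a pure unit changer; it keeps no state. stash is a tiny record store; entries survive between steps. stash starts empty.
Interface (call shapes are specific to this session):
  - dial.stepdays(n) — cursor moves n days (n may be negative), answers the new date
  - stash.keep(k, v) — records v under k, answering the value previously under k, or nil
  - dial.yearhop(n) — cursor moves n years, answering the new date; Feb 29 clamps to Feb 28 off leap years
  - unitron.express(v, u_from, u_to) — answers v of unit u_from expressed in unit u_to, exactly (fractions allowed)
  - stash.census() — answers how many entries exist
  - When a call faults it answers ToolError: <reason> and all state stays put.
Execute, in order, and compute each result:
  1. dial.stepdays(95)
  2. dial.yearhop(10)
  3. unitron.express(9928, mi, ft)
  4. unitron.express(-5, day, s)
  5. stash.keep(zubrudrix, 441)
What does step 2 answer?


Step: dial.stepdays[n='95']
Result: 2267-03-14
Step: dial.yearhop[n='10']
Result: 2277-03-14
Step: unitron.express[v='9928'; u_from='mi'; u_to='ft']
Result: 52419840
Step: unitron.express[v='-5'; u_from='day'; u_to='s']
Result: -432000
Step: stash.keep[k='zubrudrix'; v='441']
Result: nil

Answer: 2277-03-14


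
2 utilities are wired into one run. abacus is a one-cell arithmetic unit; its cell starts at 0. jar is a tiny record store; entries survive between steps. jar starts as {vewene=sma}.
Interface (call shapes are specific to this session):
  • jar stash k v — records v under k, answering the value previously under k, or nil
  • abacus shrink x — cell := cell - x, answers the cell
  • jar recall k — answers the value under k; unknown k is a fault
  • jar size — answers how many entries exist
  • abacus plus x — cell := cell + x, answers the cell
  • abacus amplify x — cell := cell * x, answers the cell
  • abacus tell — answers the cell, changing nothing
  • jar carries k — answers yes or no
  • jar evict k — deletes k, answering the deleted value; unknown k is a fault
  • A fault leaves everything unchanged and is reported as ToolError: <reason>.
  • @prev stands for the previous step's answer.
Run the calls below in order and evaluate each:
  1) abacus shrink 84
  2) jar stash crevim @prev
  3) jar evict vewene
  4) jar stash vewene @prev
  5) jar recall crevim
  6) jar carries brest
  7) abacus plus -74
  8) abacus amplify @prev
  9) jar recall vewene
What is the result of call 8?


Answer: 24964

Derivation:
Now I run abacus shrink with x='84', and get -84.
I try jar stash with k='crevim', v='@prev', → nil.
Calling jar evict with k='vewene', and get sma.
Using jar stash with k='vewene', v='@prev', → nil.
Then jar recall with k='crevim', and observe -84.
Invoking jar carries with k='brest', and see no.
I call abacus plus with x='-74', and observe -158.
Then abacus amplify with x='@prev', — result: 24964.
I call jar recall with k='vewene', — result: sma.


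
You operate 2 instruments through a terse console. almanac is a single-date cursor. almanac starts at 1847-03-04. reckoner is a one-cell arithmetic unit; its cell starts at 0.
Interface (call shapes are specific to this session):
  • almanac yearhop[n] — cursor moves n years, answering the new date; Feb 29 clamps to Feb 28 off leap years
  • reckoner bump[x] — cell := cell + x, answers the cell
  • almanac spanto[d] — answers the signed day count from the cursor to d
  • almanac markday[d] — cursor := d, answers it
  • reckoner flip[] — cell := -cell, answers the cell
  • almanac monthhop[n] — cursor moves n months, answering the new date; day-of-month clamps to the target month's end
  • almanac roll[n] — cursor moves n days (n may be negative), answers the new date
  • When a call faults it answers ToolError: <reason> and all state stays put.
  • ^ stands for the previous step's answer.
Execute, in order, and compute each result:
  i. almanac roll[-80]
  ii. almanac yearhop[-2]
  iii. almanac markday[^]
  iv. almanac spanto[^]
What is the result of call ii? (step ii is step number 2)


% almanac roll n='-80'
:: 1846-12-14
% almanac yearhop n='-2'
:: 1844-12-14
% almanac markday d='^'
:: 1844-12-14
% almanac spanto d='^'
:: 0

Answer: 1844-12-14


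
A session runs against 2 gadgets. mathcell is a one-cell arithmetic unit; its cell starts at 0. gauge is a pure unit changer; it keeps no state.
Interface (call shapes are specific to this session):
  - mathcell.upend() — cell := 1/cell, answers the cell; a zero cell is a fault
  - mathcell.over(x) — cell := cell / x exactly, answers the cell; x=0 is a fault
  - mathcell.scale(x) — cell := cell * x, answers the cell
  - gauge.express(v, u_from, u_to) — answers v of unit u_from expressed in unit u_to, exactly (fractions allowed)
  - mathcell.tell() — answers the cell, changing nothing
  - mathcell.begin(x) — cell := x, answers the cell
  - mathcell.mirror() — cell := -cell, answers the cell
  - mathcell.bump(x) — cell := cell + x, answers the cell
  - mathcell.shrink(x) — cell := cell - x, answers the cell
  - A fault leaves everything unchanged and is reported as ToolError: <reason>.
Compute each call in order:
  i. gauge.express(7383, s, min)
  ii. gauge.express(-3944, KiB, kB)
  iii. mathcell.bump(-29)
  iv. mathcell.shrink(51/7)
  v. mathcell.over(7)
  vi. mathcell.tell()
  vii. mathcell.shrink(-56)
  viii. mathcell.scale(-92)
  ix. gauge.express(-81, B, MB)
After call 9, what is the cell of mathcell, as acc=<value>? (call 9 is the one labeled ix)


Answer: acc=-229080/49

Derivation:
Invoking gauge.express(v→7383, u_from→s, u_to→min), yielding 2461/20.
Calling gauge.express(v→-3944, u_from→KiB, u_to→kB), and observe -504832/125.
I call mathcell.bump(x→-29), yielding -29.
I try mathcell.shrink(x→51/7), giving -254/7.
I invoke mathcell.over(x→7): -254/49.
Calling mathcell.tell(), — result: -254/49.
Next I call mathcell.shrink(x→-56), — result: 2490/49.
I use mathcell.scale(x→-92), and get -229080/49.
Now I run gauge.express(v→-81, u_from→B, u_to→MB), and see -81/1000000.


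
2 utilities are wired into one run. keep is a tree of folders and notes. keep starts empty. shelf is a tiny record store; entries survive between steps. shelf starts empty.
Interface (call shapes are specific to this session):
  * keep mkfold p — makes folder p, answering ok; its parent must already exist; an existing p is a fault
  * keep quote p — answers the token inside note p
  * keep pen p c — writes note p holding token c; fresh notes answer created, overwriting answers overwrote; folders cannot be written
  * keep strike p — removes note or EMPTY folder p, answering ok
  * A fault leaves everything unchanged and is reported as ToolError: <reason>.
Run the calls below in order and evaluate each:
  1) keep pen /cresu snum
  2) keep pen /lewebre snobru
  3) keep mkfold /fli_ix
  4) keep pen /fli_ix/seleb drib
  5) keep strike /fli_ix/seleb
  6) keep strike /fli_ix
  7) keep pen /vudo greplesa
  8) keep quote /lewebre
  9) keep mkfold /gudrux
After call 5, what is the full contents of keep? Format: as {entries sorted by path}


Answer: {cresu=snum, fli_ix/, lewebre=snobru}

Derivation:
CALL keep pen[/cresu; snum]
RET  created
CALL keep pen[/lewebre; snobru]
RET  created
CALL keep mkfold[/fli_ix]
RET  ok
CALL keep pen[/fli_ix/seleb; drib]
RET  created
CALL keep strike[/fli_ix/seleb]
RET  ok
CALL keep strike[/fli_ix]
RET  ok
CALL keep pen[/vudo; greplesa]
RET  created
CALL keep quote[/lewebre]
RET  snobru
CALL keep mkfold[/gudrux]
RET  ok


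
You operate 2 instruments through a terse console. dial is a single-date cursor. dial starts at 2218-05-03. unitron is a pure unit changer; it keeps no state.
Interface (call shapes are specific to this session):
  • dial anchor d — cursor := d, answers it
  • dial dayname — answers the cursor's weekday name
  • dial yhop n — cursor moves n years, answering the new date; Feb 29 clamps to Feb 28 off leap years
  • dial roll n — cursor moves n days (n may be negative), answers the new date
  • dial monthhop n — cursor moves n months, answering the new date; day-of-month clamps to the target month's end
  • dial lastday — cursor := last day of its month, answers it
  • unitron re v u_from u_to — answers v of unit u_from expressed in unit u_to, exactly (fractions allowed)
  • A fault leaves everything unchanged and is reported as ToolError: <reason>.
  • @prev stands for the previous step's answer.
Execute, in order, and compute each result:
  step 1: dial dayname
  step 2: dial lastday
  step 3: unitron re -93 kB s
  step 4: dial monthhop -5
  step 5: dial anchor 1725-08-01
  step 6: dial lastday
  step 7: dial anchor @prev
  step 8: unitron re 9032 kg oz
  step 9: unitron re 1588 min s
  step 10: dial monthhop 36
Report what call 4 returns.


$ dial dayname
:: Sunday
$ dial lastday
:: 2218-05-31
$ unitron re v→-93 u_from→kB u_to→s
:: ToolError: incompatible units
$ dial monthhop n→-5
:: 2217-12-31
$ dial anchor d→1725-08-01
:: 1725-08-01
$ dial lastday
:: 1725-08-31
$ dial anchor d→@prev
:: 1725-08-31
$ unitron re v→9032 u_from→kg u_to→oz
:: 14451200000000/45359237
$ unitron re v→1588 u_from→min u_to→s
:: 95280
$ dial monthhop n→36
:: 1728-08-31

Answer: 2217-12-31
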